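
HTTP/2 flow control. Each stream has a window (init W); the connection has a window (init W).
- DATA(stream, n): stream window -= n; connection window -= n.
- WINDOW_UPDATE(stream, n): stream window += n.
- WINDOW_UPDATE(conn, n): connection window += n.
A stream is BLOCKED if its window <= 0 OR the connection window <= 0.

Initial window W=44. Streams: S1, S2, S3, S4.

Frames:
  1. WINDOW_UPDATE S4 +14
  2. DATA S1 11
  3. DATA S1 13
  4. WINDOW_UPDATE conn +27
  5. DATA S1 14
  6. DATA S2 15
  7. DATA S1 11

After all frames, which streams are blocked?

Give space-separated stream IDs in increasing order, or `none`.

Op 1: conn=44 S1=44 S2=44 S3=44 S4=58 blocked=[]
Op 2: conn=33 S1=33 S2=44 S3=44 S4=58 blocked=[]
Op 3: conn=20 S1=20 S2=44 S3=44 S4=58 blocked=[]
Op 4: conn=47 S1=20 S2=44 S3=44 S4=58 blocked=[]
Op 5: conn=33 S1=6 S2=44 S3=44 S4=58 blocked=[]
Op 6: conn=18 S1=6 S2=29 S3=44 S4=58 blocked=[]
Op 7: conn=7 S1=-5 S2=29 S3=44 S4=58 blocked=[1]

Answer: S1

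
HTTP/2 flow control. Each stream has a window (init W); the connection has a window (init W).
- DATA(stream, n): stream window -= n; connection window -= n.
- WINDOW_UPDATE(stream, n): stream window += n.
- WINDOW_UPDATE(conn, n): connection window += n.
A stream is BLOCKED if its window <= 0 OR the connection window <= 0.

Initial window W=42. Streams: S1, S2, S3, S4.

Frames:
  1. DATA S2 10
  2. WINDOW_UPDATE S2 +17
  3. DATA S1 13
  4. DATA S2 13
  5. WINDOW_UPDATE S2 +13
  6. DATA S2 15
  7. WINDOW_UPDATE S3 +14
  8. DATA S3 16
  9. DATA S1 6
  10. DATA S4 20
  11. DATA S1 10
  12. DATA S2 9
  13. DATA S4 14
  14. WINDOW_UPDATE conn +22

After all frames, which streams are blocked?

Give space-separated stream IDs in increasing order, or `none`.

Op 1: conn=32 S1=42 S2=32 S3=42 S4=42 blocked=[]
Op 2: conn=32 S1=42 S2=49 S3=42 S4=42 blocked=[]
Op 3: conn=19 S1=29 S2=49 S3=42 S4=42 blocked=[]
Op 4: conn=6 S1=29 S2=36 S3=42 S4=42 blocked=[]
Op 5: conn=6 S1=29 S2=49 S3=42 S4=42 blocked=[]
Op 6: conn=-9 S1=29 S2=34 S3=42 S4=42 blocked=[1, 2, 3, 4]
Op 7: conn=-9 S1=29 S2=34 S3=56 S4=42 blocked=[1, 2, 3, 4]
Op 8: conn=-25 S1=29 S2=34 S3=40 S4=42 blocked=[1, 2, 3, 4]
Op 9: conn=-31 S1=23 S2=34 S3=40 S4=42 blocked=[1, 2, 3, 4]
Op 10: conn=-51 S1=23 S2=34 S3=40 S4=22 blocked=[1, 2, 3, 4]
Op 11: conn=-61 S1=13 S2=34 S3=40 S4=22 blocked=[1, 2, 3, 4]
Op 12: conn=-70 S1=13 S2=25 S3=40 S4=22 blocked=[1, 2, 3, 4]
Op 13: conn=-84 S1=13 S2=25 S3=40 S4=8 blocked=[1, 2, 3, 4]
Op 14: conn=-62 S1=13 S2=25 S3=40 S4=8 blocked=[1, 2, 3, 4]

Answer: S1 S2 S3 S4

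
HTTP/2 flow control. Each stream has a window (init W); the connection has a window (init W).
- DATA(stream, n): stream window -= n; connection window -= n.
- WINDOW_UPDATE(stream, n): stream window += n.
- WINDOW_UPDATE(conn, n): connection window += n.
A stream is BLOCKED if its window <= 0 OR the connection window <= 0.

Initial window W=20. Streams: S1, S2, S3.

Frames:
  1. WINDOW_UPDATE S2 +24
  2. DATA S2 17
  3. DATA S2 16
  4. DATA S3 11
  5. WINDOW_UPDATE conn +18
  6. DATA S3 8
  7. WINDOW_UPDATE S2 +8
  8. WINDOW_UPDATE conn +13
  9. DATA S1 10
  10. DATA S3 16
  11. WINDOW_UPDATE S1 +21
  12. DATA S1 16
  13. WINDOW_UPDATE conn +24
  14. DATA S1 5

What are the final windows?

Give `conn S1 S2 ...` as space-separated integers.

Op 1: conn=20 S1=20 S2=44 S3=20 blocked=[]
Op 2: conn=3 S1=20 S2=27 S3=20 blocked=[]
Op 3: conn=-13 S1=20 S2=11 S3=20 blocked=[1, 2, 3]
Op 4: conn=-24 S1=20 S2=11 S3=9 blocked=[1, 2, 3]
Op 5: conn=-6 S1=20 S2=11 S3=9 blocked=[1, 2, 3]
Op 6: conn=-14 S1=20 S2=11 S3=1 blocked=[1, 2, 3]
Op 7: conn=-14 S1=20 S2=19 S3=1 blocked=[1, 2, 3]
Op 8: conn=-1 S1=20 S2=19 S3=1 blocked=[1, 2, 3]
Op 9: conn=-11 S1=10 S2=19 S3=1 blocked=[1, 2, 3]
Op 10: conn=-27 S1=10 S2=19 S3=-15 blocked=[1, 2, 3]
Op 11: conn=-27 S1=31 S2=19 S3=-15 blocked=[1, 2, 3]
Op 12: conn=-43 S1=15 S2=19 S3=-15 blocked=[1, 2, 3]
Op 13: conn=-19 S1=15 S2=19 S3=-15 blocked=[1, 2, 3]
Op 14: conn=-24 S1=10 S2=19 S3=-15 blocked=[1, 2, 3]

Answer: -24 10 19 -15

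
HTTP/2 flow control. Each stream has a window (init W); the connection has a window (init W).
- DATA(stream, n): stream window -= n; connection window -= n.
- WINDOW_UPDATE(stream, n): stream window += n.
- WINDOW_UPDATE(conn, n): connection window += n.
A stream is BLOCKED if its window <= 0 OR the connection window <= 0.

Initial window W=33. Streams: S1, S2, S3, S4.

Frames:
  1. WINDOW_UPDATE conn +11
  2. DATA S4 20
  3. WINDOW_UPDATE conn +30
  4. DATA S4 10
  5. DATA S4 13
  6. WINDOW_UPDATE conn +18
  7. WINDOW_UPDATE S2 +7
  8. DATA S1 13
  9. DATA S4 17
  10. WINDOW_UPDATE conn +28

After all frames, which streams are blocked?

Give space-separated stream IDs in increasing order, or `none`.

Answer: S4

Derivation:
Op 1: conn=44 S1=33 S2=33 S3=33 S4=33 blocked=[]
Op 2: conn=24 S1=33 S2=33 S3=33 S4=13 blocked=[]
Op 3: conn=54 S1=33 S2=33 S3=33 S4=13 blocked=[]
Op 4: conn=44 S1=33 S2=33 S3=33 S4=3 blocked=[]
Op 5: conn=31 S1=33 S2=33 S3=33 S4=-10 blocked=[4]
Op 6: conn=49 S1=33 S2=33 S3=33 S4=-10 blocked=[4]
Op 7: conn=49 S1=33 S2=40 S3=33 S4=-10 blocked=[4]
Op 8: conn=36 S1=20 S2=40 S3=33 S4=-10 blocked=[4]
Op 9: conn=19 S1=20 S2=40 S3=33 S4=-27 blocked=[4]
Op 10: conn=47 S1=20 S2=40 S3=33 S4=-27 blocked=[4]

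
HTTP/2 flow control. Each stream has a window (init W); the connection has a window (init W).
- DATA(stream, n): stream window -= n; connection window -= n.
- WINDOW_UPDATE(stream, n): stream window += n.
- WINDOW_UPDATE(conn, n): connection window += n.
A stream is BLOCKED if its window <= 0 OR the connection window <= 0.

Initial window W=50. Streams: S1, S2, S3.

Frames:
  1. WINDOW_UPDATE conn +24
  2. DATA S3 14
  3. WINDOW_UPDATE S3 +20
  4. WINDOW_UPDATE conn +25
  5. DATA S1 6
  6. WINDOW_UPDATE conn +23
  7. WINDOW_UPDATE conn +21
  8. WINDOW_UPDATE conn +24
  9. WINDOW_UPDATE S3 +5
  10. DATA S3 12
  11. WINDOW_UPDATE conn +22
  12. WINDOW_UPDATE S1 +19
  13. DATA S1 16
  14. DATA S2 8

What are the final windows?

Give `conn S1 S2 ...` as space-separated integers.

Op 1: conn=74 S1=50 S2=50 S3=50 blocked=[]
Op 2: conn=60 S1=50 S2=50 S3=36 blocked=[]
Op 3: conn=60 S1=50 S2=50 S3=56 blocked=[]
Op 4: conn=85 S1=50 S2=50 S3=56 blocked=[]
Op 5: conn=79 S1=44 S2=50 S3=56 blocked=[]
Op 6: conn=102 S1=44 S2=50 S3=56 blocked=[]
Op 7: conn=123 S1=44 S2=50 S3=56 blocked=[]
Op 8: conn=147 S1=44 S2=50 S3=56 blocked=[]
Op 9: conn=147 S1=44 S2=50 S3=61 blocked=[]
Op 10: conn=135 S1=44 S2=50 S3=49 blocked=[]
Op 11: conn=157 S1=44 S2=50 S3=49 blocked=[]
Op 12: conn=157 S1=63 S2=50 S3=49 blocked=[]
Op 13: conn=141 S1=47 S2=50 S3=49 blocked=[]
Op 14: conn=133 S1=47 S2=42 S3=49 blocked=[]

Answer: 133 47 42 49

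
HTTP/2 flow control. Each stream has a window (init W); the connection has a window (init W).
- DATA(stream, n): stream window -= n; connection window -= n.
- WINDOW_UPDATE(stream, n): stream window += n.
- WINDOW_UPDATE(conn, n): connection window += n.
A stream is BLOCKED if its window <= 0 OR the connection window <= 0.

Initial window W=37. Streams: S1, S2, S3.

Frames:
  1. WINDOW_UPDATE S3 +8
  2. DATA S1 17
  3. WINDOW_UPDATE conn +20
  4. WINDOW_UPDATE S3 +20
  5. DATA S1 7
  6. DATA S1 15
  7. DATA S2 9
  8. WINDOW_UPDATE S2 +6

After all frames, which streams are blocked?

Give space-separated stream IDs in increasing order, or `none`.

Answer: S1

Derivation:
Op 1: conn=37 S1=37 S2=37 S3=45 blocked=[]
Op 2: conn=20 S1=20 S2=37 S3=45 blocked=[]
Op 3: conn=40 S1=20 S2=37 S3=45 blocked=[]
Op 4: conn=40 S1=20 S2=37 S3=65 blocked=[]
Op 5: conn=33 S1=13 S2=37 S3=65 blocked=[]
Op 6: conn=18 S1=-2 S2=37 S3=65 blocked=[1]
Op 7: conn=9 S1=-2 S2=28 S3=65 blocked=[1]
Op 8: conn=9 S1=-2 S2=34 S3=65 blocked=[1]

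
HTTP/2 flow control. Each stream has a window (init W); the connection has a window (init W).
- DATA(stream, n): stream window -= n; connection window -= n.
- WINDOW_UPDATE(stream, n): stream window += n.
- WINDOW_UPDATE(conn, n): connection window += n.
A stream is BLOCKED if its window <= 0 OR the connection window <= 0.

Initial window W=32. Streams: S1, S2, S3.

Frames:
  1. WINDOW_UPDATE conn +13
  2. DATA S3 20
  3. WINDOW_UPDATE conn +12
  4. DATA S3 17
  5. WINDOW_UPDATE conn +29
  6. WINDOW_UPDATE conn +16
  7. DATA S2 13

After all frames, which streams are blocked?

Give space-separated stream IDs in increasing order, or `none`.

Op 1: conn=45 S1=32 S2=32 S3=32 blocked=[]
Op 2: conn=25 S1=32 S2=32 S3=12 blocked=[]
Op 3: conn=37 S1=32 S2=32 S3=12 blocked=[]
Op 4: conn=20 S1=32 S2=32 S3=-5 blocked=[3]
Op 5: conn=49 S1=32 S2=32 S3=-5 blocked=[3]
Op 6: conn=65 S1=32 S2=32 S3=-5 blocked=[3]
Op 7: conn=52 S1=32 S2=19 S3=-5 blocked=[3]

Answer: S3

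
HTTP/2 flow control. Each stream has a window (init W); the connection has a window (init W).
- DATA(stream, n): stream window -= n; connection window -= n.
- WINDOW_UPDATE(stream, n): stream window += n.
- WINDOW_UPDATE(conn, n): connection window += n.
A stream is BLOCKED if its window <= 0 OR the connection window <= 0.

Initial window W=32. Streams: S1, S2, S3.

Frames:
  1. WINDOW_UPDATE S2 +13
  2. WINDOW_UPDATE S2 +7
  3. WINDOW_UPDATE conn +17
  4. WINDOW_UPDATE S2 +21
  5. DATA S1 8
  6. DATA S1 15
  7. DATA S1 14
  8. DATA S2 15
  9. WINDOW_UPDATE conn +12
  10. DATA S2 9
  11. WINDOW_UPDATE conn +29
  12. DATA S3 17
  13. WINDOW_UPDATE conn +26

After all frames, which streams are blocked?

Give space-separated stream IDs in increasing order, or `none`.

Answer: S1

Derivation:
Op 1: conn=32 S1=32 S2=45 S3=32 blocked=[]
Op 2: conn=32 S1=32 S2=52 S3=32 blocked=[]
Op 3: conn=49 S1=32 S2=52 S3=32 blocked=[]
Op 4: conn=49 S1=32 S2=73 S3=32 blocked=[]
Op 5: conn=41 S1=24 S2=73 S3=32 blocked=[]
Op 6: conn=26 S1=9 S2=73 S3=32 blocked=[]
Op 7: conn=12 S1=-5 S2=73 S3=32 blocked=[1]
Op 8: conn=-3 S1=-5 S2=58 S3=32 blocked=[1, 2, 3]
Op 9: conn=9 S1=-5 S2=58 S3=32 blocked=[1]
Op 10: conn=0 S1=-5 S2=49 S3=32 blocked=[1, 2, 3]
Op 11: conn=29 S1=-5 S2=49 S3=32 blocked=[1]
Op 12: conn=12 S1=-5 S2=49 S3=15 blocked=[1]
Op 13: conn=38 S1=-5 S2=49 S3=15 blocked=[1]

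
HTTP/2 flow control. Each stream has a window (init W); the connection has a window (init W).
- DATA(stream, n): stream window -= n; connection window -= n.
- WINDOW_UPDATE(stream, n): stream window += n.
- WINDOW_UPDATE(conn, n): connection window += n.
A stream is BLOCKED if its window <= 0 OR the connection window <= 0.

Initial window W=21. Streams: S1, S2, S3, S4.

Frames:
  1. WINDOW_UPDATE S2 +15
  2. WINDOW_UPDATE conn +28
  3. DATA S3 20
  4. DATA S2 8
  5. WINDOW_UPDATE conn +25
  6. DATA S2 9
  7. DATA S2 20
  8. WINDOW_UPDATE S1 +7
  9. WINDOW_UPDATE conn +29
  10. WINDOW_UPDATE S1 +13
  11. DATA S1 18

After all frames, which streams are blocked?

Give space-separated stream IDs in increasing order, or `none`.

Answer: S2

Derivation:
Op 1: conn=21 S1=21 S2=36 S3=21 S4=21 blocked=[]
Op 2: conn=49 S1=21 S2=36 S3=21 S4=21 blocked=[]
Op 3: conn=29 S1=21 S2=36 S3=1 S4=21 blocked=[]
Op 4: conn=21 S1=21 S2=28 S3=1 S4=21 blocked=[]
Op 5: conn=46 S1=21 S2=28 S3=1 S4=21 blocked=[]
Op 6: conn=37 S1=21 S2=19 S3=1 S4=21 blocked=[]
Op 7: conn=17 S1=21 S2=-1 S3=1 S4=21 blocked=[2]
Op 8: conn=17 S1=28 S2=-1 S3=1 S4=21 blocked=[2]
Op 9: conn=46 S1=28 S2=-1 S3=1 S4=21 blocked=[2]
Op 10: conn=46 S1=41 S2=-1 S3=1 S4=21 blocked=[2]
Op 11: conn=28 S1=23 S2=-1 S3=1 S4=21 blocked=[2]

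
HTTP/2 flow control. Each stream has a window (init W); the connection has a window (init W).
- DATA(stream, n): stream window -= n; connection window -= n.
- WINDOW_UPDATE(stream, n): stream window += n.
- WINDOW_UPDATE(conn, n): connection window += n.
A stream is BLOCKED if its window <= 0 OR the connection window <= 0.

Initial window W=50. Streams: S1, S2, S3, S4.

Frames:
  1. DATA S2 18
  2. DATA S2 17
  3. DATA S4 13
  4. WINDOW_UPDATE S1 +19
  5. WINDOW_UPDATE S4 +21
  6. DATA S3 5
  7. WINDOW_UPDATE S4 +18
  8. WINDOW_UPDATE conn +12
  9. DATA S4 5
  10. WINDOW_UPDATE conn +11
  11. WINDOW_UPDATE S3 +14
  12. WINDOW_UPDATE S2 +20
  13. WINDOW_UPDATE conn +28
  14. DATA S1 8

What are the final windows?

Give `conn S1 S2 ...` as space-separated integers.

Answer: 35 61 35 59 71

Derivation:
Op 1: conn=32 S1=50 S2=32 S3=50 S4=50 blocked=[]
Op 2: conn=15 S1=50 S2=15 S3=50 S4=50 blocked=[]
Op 3: conn=2 S1=50 S2=15 S3=50 S4=37 blocked=[]
Op 4: conn=2 S1=69 S2=15 S3=50 S4=37 blocked=[]
Op 5: conn=2 S1=69 S2=15 S3=50 S4=58 blocked=[]
Op 6: conn=-3 S1=69 S2=15 S3=45 S4=58 blocked=[1, 2, 3, 4]
Op 7: conn=-3 S1=69 S2=15 S3=45 S4=76 blocked=[1, 2, 3, 4]
Op 8: conn=9 S1=69 S2=15 S3=45 S4=76 blocked=[]
Op 9: conn=4 S1=69 S2=15 S3=45 S4=71 blocked=[]
Op 10: conn=15 S1=69 S2=15 S3=45 S4=71 blocked=[]
Op 11: conn=15 S1=69 S2=15 S3=59 S4=71 blocked=[]
Op 12: conn=15 S1=69 S2=35 S3=59 S4=71 blocked=[]
Op 13: conn=43 S1=69 S2=35 S3=59 S4=71 blocked=[]
Op 14: conn=35 S1=61 S2=35 S3=59 S4=71 blocked=[]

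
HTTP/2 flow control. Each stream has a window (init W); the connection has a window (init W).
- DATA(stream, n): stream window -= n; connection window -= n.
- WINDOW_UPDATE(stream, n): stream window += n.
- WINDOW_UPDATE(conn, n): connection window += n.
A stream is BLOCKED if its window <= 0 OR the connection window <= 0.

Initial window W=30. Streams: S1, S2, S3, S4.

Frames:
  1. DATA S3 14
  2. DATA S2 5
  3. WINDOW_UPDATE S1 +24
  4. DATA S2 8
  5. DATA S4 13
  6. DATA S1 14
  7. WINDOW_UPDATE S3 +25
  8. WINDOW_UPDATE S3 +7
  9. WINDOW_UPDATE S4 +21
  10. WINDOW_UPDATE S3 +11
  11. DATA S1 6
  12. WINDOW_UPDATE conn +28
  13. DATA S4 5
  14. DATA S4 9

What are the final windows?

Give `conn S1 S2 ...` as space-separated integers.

Answer: -16 34 17 59 24

Derivation:
Op 1: conn=16 S1=30 S2=30 S3=16 S4=30 blocked=[]
Op 2: conn=11 S1=30 S2=25 S3=16 S4=30 blocked=[]
Op 3: conn=11 S1=54 S2=25 S3=16 S4=30 blocked=[]
Op 4: conn=3 S1=54 S2=17 S3=16 S4=30 blocked=[]
Op 5: conn=-10 S1=54 S2=17 S3=16 S4=17 blocked=[1, 2, 3, 4]
Op 6: conn=-24 S1=40 S2=17 S3=16 S4=17 blocked=[1, 2, 3, 4]
Op 7: conn=-24 S1=40 S2=17 S3=41 S4=17 blocked=[1, 2, 3, 4]
Op 8: conn=-24 S1=40 S2=17 S3=48 S4=17 blocked=[1, 2, 3, 4]
Op 9: conn=-24 S1=40 S2=17 S3=48 S4=38 blocked=[1, 2, 3, 4]
Op 10: conn=-24 S1=40 S2=17 S3=59 S4=38 blocked=[1, 2, 3, 4]
Op 11: conn=-30 S1=34 S2=17 S3=59 S4=38 blocked=[1, 2, 3, 4]
Op 12: conn=-2 S1=34 S2=17 S3=59 S4=38 blocked=[1, 2, 3, 4]
Op 13: conn=-7 S1=34 S2=17 S3=59 S4=33 blocked=[1, 2, 3, 4]
Op 14: conn=-16 S1=34 S2=17 S3=59 S4=24 blocked=[1, 2, 3, 4]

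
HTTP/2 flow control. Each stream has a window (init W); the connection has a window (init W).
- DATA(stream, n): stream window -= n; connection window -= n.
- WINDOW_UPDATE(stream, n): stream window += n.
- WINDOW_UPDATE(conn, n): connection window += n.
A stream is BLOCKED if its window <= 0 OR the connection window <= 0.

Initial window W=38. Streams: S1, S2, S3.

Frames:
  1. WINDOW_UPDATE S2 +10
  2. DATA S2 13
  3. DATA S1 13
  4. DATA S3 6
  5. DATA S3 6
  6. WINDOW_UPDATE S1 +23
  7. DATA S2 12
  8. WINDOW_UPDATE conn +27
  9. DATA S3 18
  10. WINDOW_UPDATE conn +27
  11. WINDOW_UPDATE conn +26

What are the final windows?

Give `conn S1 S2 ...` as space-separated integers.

Answer: 50 48 23 8

Derivation:
Op 1: conn=38 S1=38 S2=48 S3=38 blocked=[]
Op 2: conn=25 S1=38 S2=35 S3=38 blocked=[]
Op 3: conn=12 S1=25 S2=35 S3=38 blocked=[]
Op 4: conn=6 S1=25 S2=35 S3=32 blocked=[]
Op 5: conn=0 S1=25 S2=35 S3=26 blocked=[1, 2, 3]
Op 6: conn=0 S1=48 S2=35 S3=26 blocked=[1, 2, 3]
Op 7: conn=-12 S1=48 S2=23 S3=26 blocked=[1, 2, 3]
Op 8: conn=15 S1=48 S2=23 S3=26 blocked=[]
Op 9: conn=-3 S1=48 S2=23 S3=8 blocked=[1, 2, 3]
Op 10: conn=24 S1=48 S2=23 S3=8 blocked=[]
Op 11: conn=50 S1=48 S2=23 S3=8 blocked=[]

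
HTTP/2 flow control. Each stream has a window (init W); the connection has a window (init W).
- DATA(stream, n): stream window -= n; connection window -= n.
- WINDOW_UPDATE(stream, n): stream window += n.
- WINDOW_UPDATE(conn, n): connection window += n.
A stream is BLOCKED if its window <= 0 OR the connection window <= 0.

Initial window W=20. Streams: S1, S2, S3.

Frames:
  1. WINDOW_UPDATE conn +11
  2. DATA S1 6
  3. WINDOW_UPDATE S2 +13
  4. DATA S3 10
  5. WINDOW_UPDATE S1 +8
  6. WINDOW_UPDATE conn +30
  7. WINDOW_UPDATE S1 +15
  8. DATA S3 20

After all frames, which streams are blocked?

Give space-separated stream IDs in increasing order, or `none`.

Answer: S3

Derivation:
Op 1: conn=31 S1=20 S2=20 S3=20 blocked=[]
Op 2: conn=25 S1=14 S2=20 S3=20 blocked=[]
Op 3: conn=25 S1=14 S2=33 S3=20 blocked=[]
Op 4: conn=15 S1=14 S2=33 S3=10 blocked=[]
Op 5: conn=15 S1=22 S2=33 S3=10 blocked=[]
Op 6: conn=45 S1=22 S2=33 S3=10 blocked=[]
Op 7: conn=45 S1=37 S2=33 S3=10 blocked=[]
Op 8: conn=25 S1=37 S2=33 S3=-10 blocked=[3]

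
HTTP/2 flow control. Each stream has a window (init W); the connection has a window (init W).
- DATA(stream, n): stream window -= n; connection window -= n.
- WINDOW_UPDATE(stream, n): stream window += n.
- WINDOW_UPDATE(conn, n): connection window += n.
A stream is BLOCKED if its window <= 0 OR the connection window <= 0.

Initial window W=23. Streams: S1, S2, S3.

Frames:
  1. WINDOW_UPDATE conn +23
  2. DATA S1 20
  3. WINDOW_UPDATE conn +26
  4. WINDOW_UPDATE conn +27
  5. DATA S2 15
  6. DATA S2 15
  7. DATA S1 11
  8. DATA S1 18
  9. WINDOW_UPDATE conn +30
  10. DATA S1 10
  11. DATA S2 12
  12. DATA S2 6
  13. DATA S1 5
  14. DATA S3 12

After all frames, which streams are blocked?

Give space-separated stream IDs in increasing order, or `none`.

Op 1: conn=46 S1=23 S2=23 S3=23 blocked=[]
Op 2: conn=26 S1=3 S2=23 S3=23 blocked=[]
Op 3: conn=52 S1=3 S2=23 S3=23 blocked=[]
Op 4: conn=79 S1=3 S2=23 S3=23 blocked=[]
Op 5: conn=64 S1=3 S2=8 S3=23 blocked=[]
Op 6: conn=49 S1=3 S2=-7 S3=23 blocked=[2]
Op 7: conn=38 S1=-8 S2=-7 S3=23 blocked=[1, 2]
Op 8: conn=20 S1=-26 S2=-7 S3=23 blocked=[1, 2]
Op 9: conn=50 S1=-26 S2=-7 S3=23 blocked=[1, 2]
Op 10: conn=40 S1=-36 S2=-7 S3=23 blocked=[1, 2]
Op 11: conn=28 S1=-36 S2=-19 S3=23 blocked=[1, 2]
Op 12: conn=22 S1=-36 S2=-25 S3=23 blocked=[1, 2]
Op 13: conn=17 S1=-41 S2=-25 S3=23 blocked=[1, 2]
Op 14: conn=5 S1=-41 S2=-25 S3=11 blocked=[1, 2]

Answer: S1 S2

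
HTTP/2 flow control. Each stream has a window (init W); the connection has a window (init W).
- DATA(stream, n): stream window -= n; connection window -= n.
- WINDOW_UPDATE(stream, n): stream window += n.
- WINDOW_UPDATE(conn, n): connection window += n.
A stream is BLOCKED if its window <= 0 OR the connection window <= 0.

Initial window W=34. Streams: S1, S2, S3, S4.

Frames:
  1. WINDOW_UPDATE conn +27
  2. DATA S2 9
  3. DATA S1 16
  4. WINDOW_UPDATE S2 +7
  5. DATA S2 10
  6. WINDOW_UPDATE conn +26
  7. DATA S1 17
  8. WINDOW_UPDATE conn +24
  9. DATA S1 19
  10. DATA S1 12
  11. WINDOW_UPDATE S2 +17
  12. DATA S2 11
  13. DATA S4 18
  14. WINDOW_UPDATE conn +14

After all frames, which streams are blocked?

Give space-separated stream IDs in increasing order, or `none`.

Op 1: conn=61 S1=34 S2=34 S3=34 S4=34 blocked=[]
Op 2: conn=52 S1=34 S2=25 S3=34 S4=34 blocked=[]
Op 3: conn=36 S1=18 S2=25 S3=34 S4=34 blocked=[]
Op 4: conn=36 S1=18 S2=32 S3=34 S4=34 blocked=[]
Op 5: conn=26 S1=18 S2=22 S3=34 S4=34 blocked=[]
Op 6: conn=52 S1=18 S2=22 S3=34 S4=34 blocked=[]
Op 7: conn=35 S1=1 S2=22 S3=34 S4=34 blocked=[]
Op 8: conn=59 S1=1 S2=22 S3=34 S4=34 blocked=[]
Op 9: conn=40 S1=-18 S2=22 S3=34 S4=34 blocked=[1]
Op 10: conn=28 S1=-30 S2=22 S3=34 S4=34 blocked=[1]
Op 11: conn=28 S1=-30 S2=39 S3=34 S4=34 blocked=[1]
Op 12: conn=17 S1=-30 S2=28 S3=34 S4=34 blocked=[1]
Op 13: conn=-1 S1=-30 S2=28 S3=34 S4=16 blocked=[1, 2, 3, 4]
Op 14: conn=13 S1=-30 S2=28 S3=34 S4=16 blocked=[1]

Answer: S1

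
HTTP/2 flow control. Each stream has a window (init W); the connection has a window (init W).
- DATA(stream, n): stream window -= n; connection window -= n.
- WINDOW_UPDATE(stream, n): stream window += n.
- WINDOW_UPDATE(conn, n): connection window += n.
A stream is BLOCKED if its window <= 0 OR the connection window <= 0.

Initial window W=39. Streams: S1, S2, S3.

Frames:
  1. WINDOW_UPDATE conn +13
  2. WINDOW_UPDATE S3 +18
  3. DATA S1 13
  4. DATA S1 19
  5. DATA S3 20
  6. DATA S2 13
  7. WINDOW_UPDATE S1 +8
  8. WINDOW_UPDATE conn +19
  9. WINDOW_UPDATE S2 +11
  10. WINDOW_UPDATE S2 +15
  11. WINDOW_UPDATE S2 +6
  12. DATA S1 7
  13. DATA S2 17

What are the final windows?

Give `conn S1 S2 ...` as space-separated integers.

Answer: -18 8 41 37

Derivation:
Op 1: conn=52 S1=39 S2=39 S3=39 blocked=[]
Op 2: conn=52 S1=39 S2=39 S3=57 blocked=[]
Op 3: conn=39 S1=26 S2=39 S3=57 blocked=[]
Op 4: conn=20 S1=7 S2=39 S3=57 blocked=[]
Op 5: conn=0 S1=7 S2=39 S3=37 blocked=[1, 2, 3]
Op 6: conn=-13 S1=7 S2=26 S3=37 blocked=[1, 2, 3]
Op 7: conn=-13 S1=15 S2=26 S3=37 blocked=[1, 2, 3]
Op 8: conn=6 S1=15 S2=26 S3=37 blocked=[]
Op 9: conn=6 S1=15 S2=37 S3=37 blocked=[]
Op 10: conn=6 S1=15 S2=52 S3=37 blocked=[]
Op 11: conn=6 S1=15 S2=58 S3=37 blocked=[]
Op 12: conn=-1 S1=8 S2=58 S3=37 blocked=[1, 2, 3]
Op 13: conn=-18 S1=8 S2=41 S3=37 blocked=[1, 2, 3]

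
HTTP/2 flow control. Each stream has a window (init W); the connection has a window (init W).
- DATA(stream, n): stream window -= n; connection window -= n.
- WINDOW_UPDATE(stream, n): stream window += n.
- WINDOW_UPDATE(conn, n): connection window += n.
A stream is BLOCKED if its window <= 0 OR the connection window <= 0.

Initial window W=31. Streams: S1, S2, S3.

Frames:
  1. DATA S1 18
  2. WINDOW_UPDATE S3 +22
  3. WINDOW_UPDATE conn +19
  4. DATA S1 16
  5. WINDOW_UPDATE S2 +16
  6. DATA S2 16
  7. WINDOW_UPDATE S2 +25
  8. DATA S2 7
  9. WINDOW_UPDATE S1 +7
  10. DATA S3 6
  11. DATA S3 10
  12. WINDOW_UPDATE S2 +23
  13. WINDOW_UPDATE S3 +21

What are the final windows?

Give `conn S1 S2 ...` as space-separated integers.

Op 1: conn=13 S1=13 S2=31 S3=31 blocked=[]
Op 2: conn=13 S1=13 S2=31 S3=53 blocked=[]
Op 3: conn=32 S1=13 S2=31 S3=53 blocked=[]
Op 4: conn=16 S1=-3 S2=31 S3=53 blocked=[1]
Op 5: conn=16 S1=-3 S2=47 S3=53 blocked=[1]
Op 6: conn=0 S1=-3 S2=31 S3=53 blocked=[1, 2, 3]
Op 7: conn=0 S1=-3 S2=56 S3=53 blocked=[1, 2, 3]
Op 8: conn=-7 S1=-3 S2=49 S3=53 blocked=[1, 2, 3]
Op 9: conn=-7 S1=4 S2=49 S3=53 blocked=[1, 2, 3]
Op 10: conn=-13 S1=4 S2=49 S3=47 blocked=[1, 2, 3]
Op 11: conn=-23 S1=4 S2=49 S3=37 blocked=[1, 2, 3]
Op 12: conn=-23 S1=4 S2=72 S3=37 blocked=[1, 2, 3]
Op 13: conn=-23 S1=4 S2=72 S3=58 blocked=[1, 2, 3]

Answer: -23 4 72 58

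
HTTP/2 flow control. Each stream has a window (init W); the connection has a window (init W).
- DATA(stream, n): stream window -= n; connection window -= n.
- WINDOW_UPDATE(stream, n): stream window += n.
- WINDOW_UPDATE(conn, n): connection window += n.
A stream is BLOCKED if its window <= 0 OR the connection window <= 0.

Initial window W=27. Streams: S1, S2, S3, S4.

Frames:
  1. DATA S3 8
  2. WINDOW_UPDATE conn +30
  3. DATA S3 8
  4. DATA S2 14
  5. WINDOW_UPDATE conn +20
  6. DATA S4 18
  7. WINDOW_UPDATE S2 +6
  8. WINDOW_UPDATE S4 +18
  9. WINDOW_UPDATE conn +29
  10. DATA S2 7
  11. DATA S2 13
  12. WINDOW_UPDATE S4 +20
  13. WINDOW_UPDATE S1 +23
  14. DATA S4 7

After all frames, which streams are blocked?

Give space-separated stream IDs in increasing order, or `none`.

Op 1: conn=19 S1=27 S2=27 S3=19 S4=27 blocked=[]
Op 2: conn=49 S1=27 S2=27 S3=19 S4=27 blocked=[]
Op 3: conn=41 S1=27 S2=27 S3=11 S4=27 blocked=[]
Op 4: conn=27 S1=27 S2=13 S3=11 S4=27 blocked=[]
Op 5: conn=47 S1=27 S2=13 S3=11 S4=27 blocked=[]
Op 6: conn=29 S1=27 S2=13 S3=11 S4=9 blocked=[]
Op 7: conn=29 S1=27 S2=19 S3=11 S4=9 blocked=[]
Op 8: conn=29 S1=27 S2=19 S3=11 S4=27 blocked=[]
Op 9: conn=58 S1=27 S2=19 S3=11 S4=27 blocked=[]
Op 10: conn=51 S1=27 S2=12 S3=11 S4=27 blocked=[]
Op 11: conn=38 S1=27 S2=-1 S3=11 S4=27 blocked=[2]
Op 12: conn=38 S1=27 S2=-1 S3=11 S4=47 blocked=[2]
Op 13: conn=38 S1=50 S2=-1 S3=11 S4=47 blocked=[2]
Op 14: conn=31 S1=50 S2=-1 S3=11 S4=40 blocked=[2]

Answer: S2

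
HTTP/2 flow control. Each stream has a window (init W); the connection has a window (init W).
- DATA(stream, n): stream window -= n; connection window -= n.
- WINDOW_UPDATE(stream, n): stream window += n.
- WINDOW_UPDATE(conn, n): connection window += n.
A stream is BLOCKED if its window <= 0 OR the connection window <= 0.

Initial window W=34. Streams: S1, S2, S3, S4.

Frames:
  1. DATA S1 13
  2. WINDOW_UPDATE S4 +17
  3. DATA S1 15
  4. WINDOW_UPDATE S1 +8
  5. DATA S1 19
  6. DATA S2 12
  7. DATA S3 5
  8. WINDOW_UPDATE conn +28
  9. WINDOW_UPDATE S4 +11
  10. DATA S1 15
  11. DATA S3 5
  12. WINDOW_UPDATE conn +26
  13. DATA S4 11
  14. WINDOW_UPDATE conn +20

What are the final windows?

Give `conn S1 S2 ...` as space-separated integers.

Answer: 13 -20 22 24 51

Derivation:
Op 1: conn=21 S1=21 S2=34 S3=34 S4=34 blocked=[]
Op 2: conn=21 S1=21 S2=34 S3=34 S4=51 blocked=[]
Op 3: conn=6 S1=6 S2=34 S3=34 S4=51 blocked=[]
Op 4: conn=6 S1=14 S2=34 S3=34 S4=51 blocked=[]
Op 5: conn=-13 S1=-5 S2=34 S3=34 S4=51 blocked=[1, 2, 3, 4]
Op 6: conn=-25 S1=-5 S2=22 S3=34 S4=51 blocked=[1, 2, 3, 4]
Op 7: conn=-30 S1=-5 S2=22 S3=29 S4=51 blocked=[1, 2, 3, 4]
Op 8: conn=-2 S1=-5 S2=22 S3=29 S4=51 blocked=[1, 2, 3, 4]
Op 9: conn=-2 S1=-5 S2=22 S3=29 S4=62 blocked=[1, 2, 3, 4]
Op 10: conn=-17 S1=-20 S2=22 S3=29 S4=62 blocked=[1, 2, 3, 4]
Op 11: conn=-22 S1=-20 S2=22 S3=24 S4=62 blocked=[1, 2, 3, 4]
Op 12: conn=4 S1=-20 S2=22 S3=24 S4=62 blocked=[1]
Op 13: conn=-7 S1=-20 S2=22 S3=24 S4=51 blocked=[1, 2, 3, 4]
Op 14: conn=13 S1=-20 S2=22 S3=24 S4=51 blocked=[1]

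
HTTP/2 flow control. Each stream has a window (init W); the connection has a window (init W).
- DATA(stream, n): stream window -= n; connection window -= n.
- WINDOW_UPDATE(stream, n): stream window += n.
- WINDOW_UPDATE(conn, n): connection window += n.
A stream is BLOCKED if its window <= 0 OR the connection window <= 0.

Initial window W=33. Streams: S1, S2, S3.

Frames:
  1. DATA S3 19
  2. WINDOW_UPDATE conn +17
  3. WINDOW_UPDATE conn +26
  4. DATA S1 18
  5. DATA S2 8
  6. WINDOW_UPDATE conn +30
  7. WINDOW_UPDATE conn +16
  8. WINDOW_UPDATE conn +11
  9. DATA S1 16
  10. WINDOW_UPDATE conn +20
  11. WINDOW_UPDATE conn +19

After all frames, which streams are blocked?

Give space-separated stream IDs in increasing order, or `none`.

Op 1: conn=14 S1=33 S2=33 S3=14 blocked=[]
Op 2: conn=31 S1=33 S2=33 S3=14 blocked=[]
Op 3: conn=57 S1=33 S2=33 S3=14 blocked=[]
Op 4: conn=39 S1=15 S2=33 S3=14 blocked=[]
Op 5: conn=31 S1=15 S2=25 S3=14 blocked=[]
Op 6: conn=61 S1=15 S2=25 S3=14 blocked=[]
Op 7: conn=77 S1=15 S2=25 S3=14 blocked=[]
Op 8: conn=88 S1=15 S2=25 S3=14 blocked=[]
Op 9: conn=72 S1=-1 S2=25 S3=14 blocked=[1]
Op 10: conn=92 S1=-1 S2=25 S3=14 blocked=[1]
Op 11: conn=111 S1=-1 S2=25 S3=14 blocked=[1]

Answer: S1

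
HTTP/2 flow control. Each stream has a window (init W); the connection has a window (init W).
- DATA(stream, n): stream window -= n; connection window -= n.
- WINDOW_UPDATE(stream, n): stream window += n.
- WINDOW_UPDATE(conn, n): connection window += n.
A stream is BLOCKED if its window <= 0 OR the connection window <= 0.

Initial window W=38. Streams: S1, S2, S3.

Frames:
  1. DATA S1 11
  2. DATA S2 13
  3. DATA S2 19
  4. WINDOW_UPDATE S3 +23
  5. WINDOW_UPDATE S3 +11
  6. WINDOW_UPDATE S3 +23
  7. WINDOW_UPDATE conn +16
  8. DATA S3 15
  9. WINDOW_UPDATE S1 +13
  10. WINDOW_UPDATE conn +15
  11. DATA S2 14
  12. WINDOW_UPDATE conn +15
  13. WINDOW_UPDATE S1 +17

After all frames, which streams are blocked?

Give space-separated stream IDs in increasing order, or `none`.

Op 1: conn=27 S1=27 S2=38 S3=38 blocked=[]
Op 2: conn=14 S1=27 S2=25 S3=38 blocked=[]
Op 3: conn=-5 S1=27 S2=6 S3=38 blocked=[1, 2, 3]
Op 4: conn=-5 S1=27 S2=6 S3=61 blocked=[1, 2, 3]
Op 5: conn=-5 S1=27 S2=6 S3=72 blocked=[1, 2, 3]
Op 6: conn=-5 S1=27 S2=6 S3=95 blocked=[1, 2, 3]
Op 7: conn=11 S1=27 S2=6 S3=95 blocked=[]
Op 8: conn=-4 S1=27 S2=6 S3=80 blocked=[1, 2, 3]
Op 9: conn=-4 S1=40 S2=6 S3=80 blocked=[1, 2, 3]
Op 10: conn=11 S1=40 S2=6 S3=80 blocked=[]
Op 11: conn=-3 S1=40 S2=-8 S3=80 blocked=[1, 2, 3]
Op 12: conn=12 S1=40 S2=-8 S3=80 blocked=[2]
Op 13: conn=12 S1=57 S2=-8 S3=80 blocked=[2]

Answer: S2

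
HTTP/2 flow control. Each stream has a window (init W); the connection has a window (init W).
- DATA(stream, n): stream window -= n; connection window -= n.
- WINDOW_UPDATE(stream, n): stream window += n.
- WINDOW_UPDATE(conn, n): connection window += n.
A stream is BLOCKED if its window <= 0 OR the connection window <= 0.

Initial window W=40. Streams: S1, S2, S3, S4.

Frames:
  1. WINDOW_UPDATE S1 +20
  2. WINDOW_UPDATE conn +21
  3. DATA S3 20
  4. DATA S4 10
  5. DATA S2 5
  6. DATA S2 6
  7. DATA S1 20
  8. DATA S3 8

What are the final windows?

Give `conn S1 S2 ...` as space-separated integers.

Answer: -8 40 29 12 30

Derivation:
Op 1: conn=40 S1=60 S2=40 S3=40 S4=40 blocked=[]
Op 2: conn=61 S1=60 S2=40 S3=40 S4=40 blocked=[]
Op 3: conn=41 S1=60 S2=40 S3=20 S4=40 blocked=[]
Op 4: conn=31 S1=60 S2=40 S3=20 S4=30 blocked=[]
Op 5: conn=26 S1=60 S2=35 S3=20 S4=30 blocked=[]
Op 6: conn=20 S1=60 S2=29 S3=20 S4=30 blocked=[]
Op 7: conn=0 S1=40 S2=29 S3=20 S4=30 blocked=[1, 2, 3, 4]
Op 8: conn=-8 S1=40 S2=29 S3=12 S4=30 blocked=[1, 2, 3, 4]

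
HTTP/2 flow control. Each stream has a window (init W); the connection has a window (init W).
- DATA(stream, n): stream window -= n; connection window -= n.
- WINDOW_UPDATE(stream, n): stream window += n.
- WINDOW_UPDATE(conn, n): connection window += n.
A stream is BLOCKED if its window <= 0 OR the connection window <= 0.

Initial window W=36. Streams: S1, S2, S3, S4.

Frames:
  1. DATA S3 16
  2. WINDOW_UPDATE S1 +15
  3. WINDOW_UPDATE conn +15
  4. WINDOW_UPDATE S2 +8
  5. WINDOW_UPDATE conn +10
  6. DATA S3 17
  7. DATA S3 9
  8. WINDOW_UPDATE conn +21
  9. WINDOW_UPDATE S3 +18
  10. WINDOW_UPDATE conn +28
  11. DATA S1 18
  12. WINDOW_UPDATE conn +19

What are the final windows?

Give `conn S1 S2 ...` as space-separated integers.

Op 1: conn=20 S1=36 S2=36 S3=20 S4=36 blocked=[]
Op 2: conn=20 S1=51 S2=36 S3=20 S4=36 blocked=[]
Op 3: conn=35 S1=51 S2=36 S3=20 S4=36 blocked=[]
Op 4: conn=35 S1=51 S2=44 S3=20 S4=36 blocked=[]
Op 5: conn=45 S1=51 S2=44 S3=20 S4=36 blocked=[]
Op 6: conn=28 S1=51 S2=44 S3=3 S4=36 blocked=[]
Op 7: conn=19 S1=51 S2=44 S3=-6 S4=36 blocked=[3]
Op 8: conn=40 S1=51 S2=44 S3=-6 S4=36 blocked=[3]
Op 9: conn=40 S1=51 S2=44 S3=12 S4=36 blocked=[]
Op 10: conn=68 S1=51 S2=44 S3=12 S4=36 blocked=[]
Op 11: conn=50 S1=33 S2=44 S3=12 S4=36 blocked=[]
Op 12: conn=69 S1=33 S2=44 S3=12 S4=36 blocked=[]

Answer: 69 33 44 12 36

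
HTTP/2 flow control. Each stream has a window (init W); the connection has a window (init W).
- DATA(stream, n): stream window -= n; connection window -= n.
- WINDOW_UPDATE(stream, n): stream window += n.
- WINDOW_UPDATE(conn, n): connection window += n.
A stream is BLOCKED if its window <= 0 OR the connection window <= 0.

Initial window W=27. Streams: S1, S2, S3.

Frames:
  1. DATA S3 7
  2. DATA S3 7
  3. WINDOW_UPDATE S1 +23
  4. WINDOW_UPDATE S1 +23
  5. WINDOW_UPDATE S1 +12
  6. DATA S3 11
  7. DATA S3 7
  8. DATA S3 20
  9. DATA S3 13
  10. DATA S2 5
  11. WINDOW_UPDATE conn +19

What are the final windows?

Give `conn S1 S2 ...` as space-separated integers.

Op 1: conn=20 S1=27 S2=27 S3=20 blocked=[]
Op 2: conn=13 S1=27 S2=27 S3=13 blocked=[]
Op 3: conn=13 S1=50 S2=27 S3=13 blocked=[]
Op 4: conn=13 S1=73 S2=27 S3=13 blocked=[]
Op 5: conn=13 S1=85 S2=27 S3=13 blocked=[]
Op 6: conn=2 S1=85 S2=27 S3=2 blocked=[]
Op 7: conn=-5 S1=85 S2=27 S3=-5 blocked=[1, 2, 3]
Op 8: conn=-25 S1=85 S2=27 S3=-25 blocked=[1, 2, 3]
Op 9: conn=-38 S1=85 S2=27 S3=-38 blocked=[1, 2, 3]
Op 10: conn=-43 S1=85 S2=22 S3=-38 blocked=[1, 2, 3]
Op 11: conn=-24 S1=85 S2=22 S3=-38 blocked=[1, 2, 3]

Answer: -24 85 22 -38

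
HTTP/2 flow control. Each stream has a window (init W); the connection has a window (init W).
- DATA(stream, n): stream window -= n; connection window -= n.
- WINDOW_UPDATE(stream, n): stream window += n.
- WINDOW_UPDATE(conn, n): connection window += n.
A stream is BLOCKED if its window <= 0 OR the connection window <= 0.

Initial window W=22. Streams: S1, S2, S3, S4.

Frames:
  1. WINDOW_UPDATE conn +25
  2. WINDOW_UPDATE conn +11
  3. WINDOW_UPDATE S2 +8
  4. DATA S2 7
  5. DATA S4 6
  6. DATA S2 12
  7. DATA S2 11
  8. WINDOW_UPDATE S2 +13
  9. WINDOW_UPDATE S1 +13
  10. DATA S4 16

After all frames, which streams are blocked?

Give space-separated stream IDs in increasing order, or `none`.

Op 1: conn=47 S1=22 S2=22 S3=22 S4=22 blocked=[]
Op 2: conn=58 S1=22 S2=22 S3=22 S4=22 blocked=[]
Op 3: conn=58 S1=22 S2=30 S3=22 S4=22 blocked=[]
Op 4: conn=51 S1=22 S2=23 S3=22 S4=22 blocked=[]
Op 5: conn=45 S1=22 S2=23 S3=22 S4=16 blocked=[]
Op 6: conn=33 S1=22 S2=11 S3=22 S4=16 blocked=[]
Op 7: conn=22 S1=22 S2=0 S3=22 S4=16 blocked=[2]
Op 8: conn=22 S1=22 S2=13 S3=22 S4=16 blocked=[]
Op 9: conn=22 S1=35 S2=13 S3=22 S4=16 blocked=[]
Op 10: conn=6 S1=35 S2=13 S3=22 S4=0 blocked=[4]

Answer: S4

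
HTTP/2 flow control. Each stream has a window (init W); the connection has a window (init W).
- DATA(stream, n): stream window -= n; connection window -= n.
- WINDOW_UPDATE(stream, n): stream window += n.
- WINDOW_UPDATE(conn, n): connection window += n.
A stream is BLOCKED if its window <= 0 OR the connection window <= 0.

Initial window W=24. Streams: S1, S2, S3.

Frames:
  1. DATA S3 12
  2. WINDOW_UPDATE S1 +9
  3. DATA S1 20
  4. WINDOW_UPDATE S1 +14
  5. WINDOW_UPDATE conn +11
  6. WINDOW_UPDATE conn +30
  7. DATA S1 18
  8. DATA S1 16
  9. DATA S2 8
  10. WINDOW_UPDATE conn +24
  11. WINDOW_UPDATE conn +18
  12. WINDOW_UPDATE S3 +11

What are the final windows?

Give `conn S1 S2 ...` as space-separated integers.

Op 1: conn=12 S1=24 S2=24 S3=12 blocked=[]
Op 2: conn=12 S1=33 S2=24 S3=12 blocked=[]
Op 3: conn=-8 S1=13 S2=24 S3=12 blocked=[1, 2, 3]
Op 4: conn=-8 S1=27 S2=24 S3=12 blocked=[1, 2, 3]
Op 5: conn=3 S1=27 S2=24 S3=12 blocked=[]
Op 6: conn=33 S1=27 S2=24 S3=12 blocked=[]
Op 7: conn=15 S1=9 S2=24 S3=12 blocked=[]
Op 8: conn=-1 S1=-7 S2=24 S3=12 blocked=[1, 2, 3]
Op 9: conn=-9 S1=-7 S2=16 S3=12 blocked=[1, 2, 3]
Op 10: conn=15 S1=-7 S2=16 S3=12 blocked=[1]
Op 11: conn=33 S1=-7 S2=16 S3=12 blocked=[1]
Op 12: conn=33 S1=-7 S2=16 S3=23 blocked=[1]

Answer: 33 -7 16 23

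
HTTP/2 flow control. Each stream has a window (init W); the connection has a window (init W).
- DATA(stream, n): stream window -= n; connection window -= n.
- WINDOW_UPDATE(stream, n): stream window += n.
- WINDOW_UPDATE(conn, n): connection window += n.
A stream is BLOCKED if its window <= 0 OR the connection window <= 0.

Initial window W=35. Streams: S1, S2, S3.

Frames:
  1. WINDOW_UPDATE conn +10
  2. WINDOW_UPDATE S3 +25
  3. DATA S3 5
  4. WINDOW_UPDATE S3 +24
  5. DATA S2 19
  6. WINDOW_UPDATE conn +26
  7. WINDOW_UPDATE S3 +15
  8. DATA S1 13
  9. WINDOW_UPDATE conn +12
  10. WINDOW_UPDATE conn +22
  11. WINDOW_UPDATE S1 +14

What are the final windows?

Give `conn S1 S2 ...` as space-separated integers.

Op 1: conn=45 S1=35 S2=35 S3=35 blocked=[]
Op 2: conn=45 S1=35 S2=35 S3=60 blocked=[]
Op 3: conn=40 S1=35 S2=35 S3=55 blocked=[]
Op 4: conn=40 S1=35 S2=35 S3=79 blocked=[]
Op 5: conn=21 S1=35 S2=16 S3=79 blocked=[]
Op 6: conn=47 S1=35 S2=16 S3=79 blocked=[]
Op 7: conn=47 S1=35 S2=16 S3=94 blocked=[]
Op 8: conn=34 S1=22 S2=16 S3=94 blocked=[]
Op 9: conn=46 S1=22 S2=16 S3=94 blocked=[]
Op 10: conn=68 S1=22 S2=16 S3=94 blocked=[]
Op 11: conn=68 S1=36 S2=16 S3=94 blocked=[]

Answer: 68 36 16 94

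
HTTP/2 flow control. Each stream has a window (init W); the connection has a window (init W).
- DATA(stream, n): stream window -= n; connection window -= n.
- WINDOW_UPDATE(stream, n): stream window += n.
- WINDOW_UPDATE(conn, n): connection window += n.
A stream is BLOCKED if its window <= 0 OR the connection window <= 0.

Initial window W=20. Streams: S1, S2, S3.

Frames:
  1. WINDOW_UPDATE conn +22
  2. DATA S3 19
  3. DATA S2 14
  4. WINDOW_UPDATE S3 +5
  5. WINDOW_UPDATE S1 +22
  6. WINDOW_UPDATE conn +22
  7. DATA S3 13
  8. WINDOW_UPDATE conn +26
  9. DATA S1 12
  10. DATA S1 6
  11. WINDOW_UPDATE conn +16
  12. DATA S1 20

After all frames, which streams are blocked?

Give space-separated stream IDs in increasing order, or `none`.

Answer: S3

Derivation:
Op 1: conn=42 S1=20 S2=20 S3=20 blocked=[]
Op 2: conn=23 S1=20 S2=20 S3=1 blocked=[]
Op 3: conn=9 S1=20 S2=6 S3=1 blocked=[]
Op 4: conn=9 S1=20 S2=6 S3=6 blocked=[]
Op 5: conn=9 S1=42 S2=6 S3=6 blocked=[]
Op 6: conn=31 S1=42 S2=6 S3=6 blocked=[]
Op 7: conn=18 S1=42 S2=6 S3=-7 blocked=[3]
Op 8: conn=44 S1=42 S2=6 S3=-7 blocked=[3]
Op 9: conn=32 S1=30 S2=6 S3=-7 blocked=[3]
Op 10: conn=26 S1=24 S2=6 S3=-7 blocked=[3]
Op 11: conn=42 S1=24 S2=6 S3=-7 blocked=[3]
Op 12: conn=22 S1=4 S2=6 S3=-7 blocked=[3]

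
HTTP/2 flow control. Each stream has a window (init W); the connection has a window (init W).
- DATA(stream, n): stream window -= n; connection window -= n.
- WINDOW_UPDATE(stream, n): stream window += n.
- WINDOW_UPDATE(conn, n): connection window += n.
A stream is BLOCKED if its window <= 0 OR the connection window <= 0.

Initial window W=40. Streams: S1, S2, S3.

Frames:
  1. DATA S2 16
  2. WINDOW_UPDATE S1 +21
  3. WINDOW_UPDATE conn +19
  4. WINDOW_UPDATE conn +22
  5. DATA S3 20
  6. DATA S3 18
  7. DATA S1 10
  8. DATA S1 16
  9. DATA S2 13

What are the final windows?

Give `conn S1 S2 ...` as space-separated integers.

Op 1: conn=24 S1=40 S2=24 S3=40 blocked=[]
Op 2: conn=24 S1=61 S2=24 S3=40 blocked=[]
Op 3: conn=43 S1=61 S2=24 S3=40 blocked=[]
Op 4: conn=65 S1=61 S2=24 S3=40 blocked=[]
Op 5: conn=45 S1=61 S2=24 S3=20 blocked=[]
Op 6: conn=27 S1=61 S2=24 S3=2 blocked=[]
Op 7: conn=17 S1=51 S2=24 S3=2 blocked=[]
Op 8: conn=1 S1=35 S2=24 S3=2 blocked=[]
Op 9: conn=-12 S1=35 S2=11 S3=2 blocked=[1, 2, 3]

Answer: -12 35 11 2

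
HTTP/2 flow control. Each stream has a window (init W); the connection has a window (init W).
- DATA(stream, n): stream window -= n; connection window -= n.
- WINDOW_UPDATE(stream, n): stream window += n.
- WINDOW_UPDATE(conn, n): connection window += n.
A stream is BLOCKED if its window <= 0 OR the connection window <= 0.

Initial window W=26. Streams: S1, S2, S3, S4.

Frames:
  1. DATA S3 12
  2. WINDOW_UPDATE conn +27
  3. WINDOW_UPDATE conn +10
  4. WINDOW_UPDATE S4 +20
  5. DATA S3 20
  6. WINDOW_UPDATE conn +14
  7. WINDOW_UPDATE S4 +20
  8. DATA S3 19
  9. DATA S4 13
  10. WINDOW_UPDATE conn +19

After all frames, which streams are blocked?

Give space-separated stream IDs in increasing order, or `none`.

Answer: S3

Derivation:
Op 1: conn=14 S1=26 S2=26 S3=14 S4=26 blocked=[]
Op 2: conn=41 S1=26 S2=26 S3=14 S4=26 blocked=[]
Op 3: conn=51 S1=26 S2=26 S3=14 S4=26 blocked=[]
Op 4: conn=51 S1=26 S2=26 S3=14 S4=46 blocked=[]
Op 5: conn=31 S1=26 S2=26 S3=-6 S4=46 blocked=[3]
Op 6: conn=45 S1=26 S2=26 S3=-6 S4=46 blocked=[3]
Op 7: conn=45 S1=26 S2=26 S3=-6 S4=66 blocked=[3]
Op 8: conn=26 S1=26 S2=26 S3=-25 S4=66 blocked=[3]
Op 9: conn=13 S1=26 S2=26 S3=-25 S4=53 blocked=[3]
Op 10: conn=32 S1=26 S2=26 S3=-25 S4=53 blocked=[3]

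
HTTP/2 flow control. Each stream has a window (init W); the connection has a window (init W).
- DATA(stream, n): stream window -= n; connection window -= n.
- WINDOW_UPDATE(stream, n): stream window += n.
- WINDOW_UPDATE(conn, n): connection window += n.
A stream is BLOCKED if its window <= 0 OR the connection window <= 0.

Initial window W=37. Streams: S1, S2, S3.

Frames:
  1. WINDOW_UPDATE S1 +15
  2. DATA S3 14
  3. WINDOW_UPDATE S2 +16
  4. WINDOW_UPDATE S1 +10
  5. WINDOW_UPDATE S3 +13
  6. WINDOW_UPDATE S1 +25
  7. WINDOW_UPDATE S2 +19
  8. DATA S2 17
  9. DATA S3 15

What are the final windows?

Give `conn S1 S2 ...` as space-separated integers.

Answer: -9 87 55 21

Derivation:
Op 1: conn=37 S1=52 S2=37 S3=37 blocked=[]
Op 2: conn=23 S1=52 S2=37 S3=23 blocked=[]
Op 3: conn=23 S1=52 S2=53 S3=23 blocked=[]
Op 4: conn=23 S1=62 S2=53 S3=23 blocked=[]
Op 5: conn=23 S1=62 S2=53 S3=36 blocked=[]
Op 6: conn=23 S1=87 S2=53 S3=36 blocked=[]
Op 7: conn=23 S1=87 S2=72 S3=36 blocked=[]
Op 8: conn=6 S1=87 S2=55 S3=36 blocked=[]
Op 9: conn=-9 S1=87 S2=55 S3=21 blocked=[1, 2, 3]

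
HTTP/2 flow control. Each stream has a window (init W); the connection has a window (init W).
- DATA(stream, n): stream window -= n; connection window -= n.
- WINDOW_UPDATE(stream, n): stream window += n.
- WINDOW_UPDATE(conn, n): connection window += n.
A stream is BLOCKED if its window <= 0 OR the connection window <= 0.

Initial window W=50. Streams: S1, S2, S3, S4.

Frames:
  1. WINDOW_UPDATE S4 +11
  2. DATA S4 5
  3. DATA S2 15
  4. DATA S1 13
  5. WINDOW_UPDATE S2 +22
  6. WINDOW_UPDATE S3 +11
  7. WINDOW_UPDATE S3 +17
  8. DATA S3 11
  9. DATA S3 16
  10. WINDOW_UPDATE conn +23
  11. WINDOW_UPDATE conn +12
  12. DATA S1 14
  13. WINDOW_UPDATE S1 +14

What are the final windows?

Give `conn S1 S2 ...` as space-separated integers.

Op 1: conn=50 S1=50 S2=50 S3=50 S4=61 blocked=[]
Op 2: conn=45 S1=50 S2=50 S3=50 S4=56 blocked=[]
Op 3: conn=30 S1=50 S2=35 S3=50 S4=56 blocked=[]
Op 4: conn=17 S1=37 S2=35 S3=50 S4=56 blocked=[]
Op 5: conn=17 S1=37 S2=57 S3=50 S4=56 blocked=[]
Op 6: conn=17 S1=37 S2=57 S3=61 S4=56 blocked=[]
Op 7: conn=17 S1=37 S2=57 S3=78 S4=56 blocked=[]
Op 8: conn=6 S1=37 S2=57 S3=67 S4=56 blocked=[]
Op 9: conn=-10 S1=37 S2=57 S3=51 S4=56 blocked=[1, 2, 3, 4]
Op 10: conn=13 S1=37 S2=57 S3=51 S4=56 blocked=[]
Op 11: conn=25 S1=37 S2=57 S3=51 S4=56 blocked=[]
Op 12: conn=11 S1=23 S2=57 S3=51 S4=56 blocked=[]
Op 13: conn=11 S1=37 S2=57 S3=51 S4=56 blocked=[]

Answer: 11 37 57 51 56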